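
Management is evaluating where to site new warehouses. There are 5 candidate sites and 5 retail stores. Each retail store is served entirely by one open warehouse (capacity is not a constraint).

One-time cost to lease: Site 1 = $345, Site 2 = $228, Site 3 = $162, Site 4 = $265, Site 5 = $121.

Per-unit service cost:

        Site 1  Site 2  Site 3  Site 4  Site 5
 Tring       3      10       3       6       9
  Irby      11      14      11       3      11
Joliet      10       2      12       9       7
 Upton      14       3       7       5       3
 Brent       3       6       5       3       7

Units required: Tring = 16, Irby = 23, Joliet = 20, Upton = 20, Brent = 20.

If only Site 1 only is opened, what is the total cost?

Each retail store is assigned to its cheapest site among the open ones.
{Site 1}: Tring→Site 1 3·16=48, Irby→Site 1 11·23=253, Joliet→Site 1 10·20=200, Upton→Site 1 14·20=280, Brent→Site 1 3·20=60. Service 841; fixed 345; total 1186.

Total cost: 1186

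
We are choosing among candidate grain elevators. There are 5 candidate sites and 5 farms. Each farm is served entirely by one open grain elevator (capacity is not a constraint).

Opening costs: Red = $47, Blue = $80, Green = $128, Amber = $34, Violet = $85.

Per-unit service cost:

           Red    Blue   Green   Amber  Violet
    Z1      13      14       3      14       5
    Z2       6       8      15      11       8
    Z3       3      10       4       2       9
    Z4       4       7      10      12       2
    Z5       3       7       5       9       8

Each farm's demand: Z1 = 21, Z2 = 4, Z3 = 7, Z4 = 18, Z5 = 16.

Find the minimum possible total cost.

For any fixed open set, each farm goes to its cheapest open site; total = fixed + service.
{Red, Violet}: Z1→Violet 5·21=105, Z2→Red 6·4=24, Z3→Red 3·7=21, Z4→Violet 2·18=36, Z5→Red 3·16=48. Service 234; fixed 132; total 366.
{Red, Amber, Violet}: service 227 + fixed 166 = 393
{Red, Green}: service 228 + fixed 175 = 403
{Red, Blue, Green, Amber, Violet}: Z1→Green 3·21=63, Z2→Red 6·4=24, Z3→Amber 2·7=14, Z4→Violet 2·18=36, Z5→Red 3·16=48. Service 185; fixed 374; total 559.
No other subset beats 366.

Minimum total cost: 366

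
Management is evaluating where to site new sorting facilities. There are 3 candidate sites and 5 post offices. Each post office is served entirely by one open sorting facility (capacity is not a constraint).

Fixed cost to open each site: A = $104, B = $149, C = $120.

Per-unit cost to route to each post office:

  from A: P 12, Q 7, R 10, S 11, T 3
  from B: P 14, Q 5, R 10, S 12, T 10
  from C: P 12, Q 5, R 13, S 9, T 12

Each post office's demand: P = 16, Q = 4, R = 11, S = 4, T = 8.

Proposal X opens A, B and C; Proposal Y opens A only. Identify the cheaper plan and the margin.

Proposal Y is cheaper by 253.

Proposal X: {A, B, C}: P→A 12·16=192, Q→B 5·4=20, R→A 10·11=110, S→C 9·4=36, T→A 3·8=24. Service 382; fixed 373; total 755.
Proposal Y: {A}: P→A 12·16=192, Q→A 7·4=28, R→A 10·11=110, S→A 11·4=44, T→A 3·8=24. Service 398; fixed 104; total 502.
Difference: |755 − 502| = 253.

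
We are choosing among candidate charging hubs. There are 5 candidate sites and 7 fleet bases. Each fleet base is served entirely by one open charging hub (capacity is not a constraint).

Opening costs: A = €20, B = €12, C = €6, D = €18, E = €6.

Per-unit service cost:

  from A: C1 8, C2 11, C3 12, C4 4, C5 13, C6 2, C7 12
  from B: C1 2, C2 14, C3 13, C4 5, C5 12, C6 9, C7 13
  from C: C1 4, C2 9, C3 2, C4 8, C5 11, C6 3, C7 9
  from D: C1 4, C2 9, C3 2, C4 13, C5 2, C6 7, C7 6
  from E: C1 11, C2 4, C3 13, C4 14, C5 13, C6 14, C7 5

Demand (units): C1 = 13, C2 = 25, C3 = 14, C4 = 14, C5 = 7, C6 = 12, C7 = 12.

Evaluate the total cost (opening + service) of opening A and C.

Each fleet base is assigned to its cheapest site among the open ones.
{A, C}: C1→C 4·13=52, C2→C 9·25=225, C3→C 2·14=28, C4→A 4·14=56, C5→C 11·7=77, C6→A 2·12=24, C7→C 9·12=108. Service 570; fixed 26; total 596.

Total cost: 596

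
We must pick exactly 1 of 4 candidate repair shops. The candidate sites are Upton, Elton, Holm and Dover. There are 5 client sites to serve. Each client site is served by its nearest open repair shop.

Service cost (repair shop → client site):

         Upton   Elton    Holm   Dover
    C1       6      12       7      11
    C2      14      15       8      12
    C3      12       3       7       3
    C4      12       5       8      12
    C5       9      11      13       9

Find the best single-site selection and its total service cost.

With exactly 1 open, each client site uses its cheapest among the chosen.
{Holm}: C1→Holm 7, C2→Holm 8, C3→Holm 7, C4→Holm 8, C5→Holm 13. Service cost 43.
{Elton}: service cost 46
{Dover}: service cost 47
Among all 4 size-1 choices, {Holm} is lowest.

Choose Holm only; total service cost 43.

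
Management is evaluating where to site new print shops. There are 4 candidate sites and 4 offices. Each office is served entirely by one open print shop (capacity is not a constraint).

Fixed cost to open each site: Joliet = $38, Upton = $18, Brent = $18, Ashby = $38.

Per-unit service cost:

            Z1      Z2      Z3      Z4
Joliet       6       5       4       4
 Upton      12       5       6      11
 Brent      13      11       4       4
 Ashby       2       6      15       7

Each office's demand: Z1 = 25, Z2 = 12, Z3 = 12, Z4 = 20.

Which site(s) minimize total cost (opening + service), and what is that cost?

For any fixed open set, each office goes to its cheapest open site; total = fixed + service.
{Brent, Ashby}: Z1→Ashby 2·25=50, Z2→Ashby 6·12=72, Z3→Brent 4·12=48, Z4→Brent 4·20=80. Service 250; fixed 56; total 306.
{Upton, Brent, Ashby}: Z1→Ashby 2·25=50, Z2→Upton 5·12=60, Z3→Brent 4·12=48, Z4→Brent 4·20=80. Service 238; fixed 74; total 312.
{Joliet, Ashby}: service 238 + fixed 76 = 314
{Joliet, Upton, Brent, Ashby}: Z1→Ashby 2·25=50, Z2→Joliet 5·12=60, Z3→Joliet 4·12=48, Z4→Joliet 4·20=80. Service 238; fixed 112; total 350.
No other subset beats 306.

Open Brent and Ashby; minimum total cost 306.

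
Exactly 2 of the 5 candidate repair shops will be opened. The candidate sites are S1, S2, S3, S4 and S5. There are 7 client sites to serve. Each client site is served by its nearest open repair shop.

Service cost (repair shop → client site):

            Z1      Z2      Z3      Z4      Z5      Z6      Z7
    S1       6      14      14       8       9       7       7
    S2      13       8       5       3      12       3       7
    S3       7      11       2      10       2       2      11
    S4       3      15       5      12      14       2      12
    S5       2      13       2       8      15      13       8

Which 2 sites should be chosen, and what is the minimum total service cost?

Choose S2 and S3; total service cost 31.

With exactly 2 open, each client site uses its cheapest among the chosen.
{S2, S3}: Z1→S3 7, Z2→S2 8, Z3→S3 2, Z4→S2 3, Z5→S3 2, Z6→S3 2, Z7→S2 7. Service cost 31.
{S3, S5}: service cost 35
{S2, S5}: service cost 37
Among all 10 size-2 choices, {S2, S3} is lowest.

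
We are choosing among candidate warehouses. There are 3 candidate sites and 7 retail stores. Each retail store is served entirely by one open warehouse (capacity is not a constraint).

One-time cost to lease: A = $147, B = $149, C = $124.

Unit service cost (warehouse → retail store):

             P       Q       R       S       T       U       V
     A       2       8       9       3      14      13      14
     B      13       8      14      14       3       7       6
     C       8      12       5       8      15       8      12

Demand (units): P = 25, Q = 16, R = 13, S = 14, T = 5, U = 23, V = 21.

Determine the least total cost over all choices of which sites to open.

Minimum total cost: 935

For any fixed open set, each retail store goes to its cheapest open site; total = fixed + service.
{A, B}: P→A 2·25=50, Q→A 8·16=128, R→A 9·13=117, S→A 3·14=42, T→B 3·5=15, U→B 7·23=161, V→B 6·21=126. Service 639; fixed 296; total 935.
{A, B, C}: P→A 2·25=50, Q→A 8·16=128, R→C 5·13=65, S→A 3·14=42, T→B 3·5=15, U→B 7·23=161, V→B 6·21=126. Service 587; fixed 420; total 1007.
{A, C}: P→A 2·25=50, Q→A 8·16=128, R→C 5·13=65, S→A 3·14=42, T→A 14·5=70, U→C 8·23=184, V→C 12·21=252. Service 791; fixed 271; total 1062.
{C}: service 1080 + fixed 124 = 1204
No other subset beats 935.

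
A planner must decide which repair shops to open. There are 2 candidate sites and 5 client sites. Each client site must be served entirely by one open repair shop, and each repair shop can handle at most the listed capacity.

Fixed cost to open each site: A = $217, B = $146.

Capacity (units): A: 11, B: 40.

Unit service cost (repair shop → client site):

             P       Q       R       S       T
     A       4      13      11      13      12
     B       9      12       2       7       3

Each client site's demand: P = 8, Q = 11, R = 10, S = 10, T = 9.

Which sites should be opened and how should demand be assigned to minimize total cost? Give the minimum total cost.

Open {A, B}: P→A 4·8=32, Q→B 12·11=132, R→B 2·10=20, S→B 7·10=70, T→B 3·9=27.
Loads: A carries 8/11, B carries 40/40. Service 281; fixed 363; total 644.
Next best feasible plan costs 695.

Minimum total cost: 644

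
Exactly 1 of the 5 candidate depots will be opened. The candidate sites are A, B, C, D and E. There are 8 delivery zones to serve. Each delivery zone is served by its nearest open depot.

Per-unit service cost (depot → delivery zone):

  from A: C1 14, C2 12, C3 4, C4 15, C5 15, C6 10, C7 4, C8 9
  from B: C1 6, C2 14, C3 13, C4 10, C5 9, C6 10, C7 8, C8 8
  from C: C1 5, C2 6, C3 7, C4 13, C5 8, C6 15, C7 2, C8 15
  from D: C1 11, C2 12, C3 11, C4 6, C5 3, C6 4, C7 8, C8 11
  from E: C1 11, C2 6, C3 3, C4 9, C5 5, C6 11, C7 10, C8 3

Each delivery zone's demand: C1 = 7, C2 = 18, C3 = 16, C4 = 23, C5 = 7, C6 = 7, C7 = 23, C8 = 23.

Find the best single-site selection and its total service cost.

Choose E only; total service cost 851.

With exactly 1 open, each delivery zone uses its cheapest among the chosen.
{E}: C1→E 11·7=77, C2→E 6·18=108, C3→E 3·16=48, C4→E 9·23=207, C5→E 5·7=35, C6→E 11·7=77, C7→E 10·23=230, C8→E 3·23=69. Service cost 851.
{D}: service cost 1093
{C}: service cost 1106
Among all 5 size-1 choices, {E} is lowest.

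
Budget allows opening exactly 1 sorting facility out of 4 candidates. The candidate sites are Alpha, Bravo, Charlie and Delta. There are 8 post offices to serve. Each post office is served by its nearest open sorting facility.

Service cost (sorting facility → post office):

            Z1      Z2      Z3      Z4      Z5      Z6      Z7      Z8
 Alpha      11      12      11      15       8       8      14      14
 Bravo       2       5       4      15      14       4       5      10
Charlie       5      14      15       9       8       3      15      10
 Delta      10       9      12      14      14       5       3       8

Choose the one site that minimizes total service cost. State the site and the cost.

Choose Bravo only; total service cost 59.

With exactly 1 open, each post office uses its cheapest among the chosen.
{Bravo}: Z1→Bravo 2, Z2→Bravo 5, Z3→Bravo 4, Z4→Bravo 15, Z5→Bravo 14, Z6→Bravo 4, Z7→Bravo 5, Z8→Bravo 10. Service cost 59.
{Delta}: service cost 75
{Charlie}: service cost 79
Among all 4 size-1 choices, {Bravo} is lowest.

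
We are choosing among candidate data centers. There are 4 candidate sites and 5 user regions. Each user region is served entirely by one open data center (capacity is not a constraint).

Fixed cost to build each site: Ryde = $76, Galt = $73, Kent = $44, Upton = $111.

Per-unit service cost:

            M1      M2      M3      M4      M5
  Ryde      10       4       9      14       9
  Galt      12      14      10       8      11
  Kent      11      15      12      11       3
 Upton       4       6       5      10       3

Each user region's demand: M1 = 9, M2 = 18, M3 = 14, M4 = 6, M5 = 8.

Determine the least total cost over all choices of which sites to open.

Minimum total cost: 409

For any fixed open set, each user region goes to its cheapest open site; total = fixed + service.
{Upton}: M1→Upton 4·9=36, M2→Upton 6·18=108, M3→Upton 5·14=70, M4→Upton 10·6=60, M5→Upton 3·8=24. Service 298; fixed 111; total 409.
{Ryde, Upton}: service 262 + fixed 187 = 449
{Kent, Upton}: service 298 + fixed 155 = 453
{Ryde, Galt, Kent, Upton}: service 250 + fixed 304 = 554
No other subset beats 409.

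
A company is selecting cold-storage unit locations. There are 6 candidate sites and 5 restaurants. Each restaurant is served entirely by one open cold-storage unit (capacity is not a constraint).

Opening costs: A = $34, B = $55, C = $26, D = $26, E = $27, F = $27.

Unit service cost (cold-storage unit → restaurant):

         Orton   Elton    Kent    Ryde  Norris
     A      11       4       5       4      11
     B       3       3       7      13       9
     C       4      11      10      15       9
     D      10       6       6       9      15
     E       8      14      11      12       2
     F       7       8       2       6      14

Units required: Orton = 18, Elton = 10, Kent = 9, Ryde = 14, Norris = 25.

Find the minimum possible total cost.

Minimum total cost: 345

For any fixed open set, each restaurant goes to its cheapest open site; total = fixed + service.
{B, E, F}: Orton→B 3·18=54, Elton→B 3·10=30, Kent→F 2·9=18, Ryde→F 6·14=84, Norris→E 2·25=50. Service 236; fixed 109; total 345.
{A, C, E}: service 263 + fixed 87 = 350
{A, C, E, F}: service 236 + fixed 114 = 350
{A, B, C, D, E, F}: service 208 + fixed 195 = 403
No other subset beats 345.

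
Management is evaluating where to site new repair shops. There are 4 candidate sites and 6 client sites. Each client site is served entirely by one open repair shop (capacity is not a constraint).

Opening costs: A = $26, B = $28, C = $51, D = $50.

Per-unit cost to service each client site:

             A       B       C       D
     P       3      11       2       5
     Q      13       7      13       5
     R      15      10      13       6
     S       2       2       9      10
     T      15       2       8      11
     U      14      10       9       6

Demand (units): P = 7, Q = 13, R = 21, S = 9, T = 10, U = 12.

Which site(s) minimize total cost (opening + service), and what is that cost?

For any fixed open set, each client site goes to its cheapest open site; total = fixed + service.
{B, D}: P→D 5·7=35, Q→D 5·13=65, R→D 6·21=126, S→B 2·9=18, T→B 2·10=20, U→D 6·12=72. Service 336; fixed 78; total 414.
{A, B, D}: service 322 + fixed 104 = 426
{B, C, D}: P→C 2·7=14, Q→D 5·13=65, R→D 6·21=126, S→B 2·9=18, T→B 2·10=20, U→D 6·12=72. Service 315; fixed 129; total 444.
{A, B, C, D}: service 315 + fixed 155 = 470
(All 15 nonempty subsets were checked; B and D is lowest.)

Open B and D; minimum total cost 414.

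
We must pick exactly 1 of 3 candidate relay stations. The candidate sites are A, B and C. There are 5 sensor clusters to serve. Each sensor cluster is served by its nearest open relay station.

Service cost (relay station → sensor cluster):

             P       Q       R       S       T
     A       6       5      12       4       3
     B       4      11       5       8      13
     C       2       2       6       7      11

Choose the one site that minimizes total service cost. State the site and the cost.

With exactly 1 open, each sensor cluster uses its cheapest among the chosen.
{C}: P→C 2, Q→C 2, R→C 6, S→C 7, T→C 11. Service cost 28.
{A}: service cost 30
{B}: service cost 41
Among all 3 size-1 choices, {C} is lowest.

Choose C only; total service cost 28.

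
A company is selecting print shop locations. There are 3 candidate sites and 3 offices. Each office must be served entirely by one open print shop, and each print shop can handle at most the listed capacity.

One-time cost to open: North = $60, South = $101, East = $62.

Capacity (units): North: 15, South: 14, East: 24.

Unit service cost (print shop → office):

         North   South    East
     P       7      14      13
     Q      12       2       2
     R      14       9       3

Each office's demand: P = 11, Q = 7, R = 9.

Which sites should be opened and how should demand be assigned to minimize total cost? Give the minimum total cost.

Minimum total cost: 240

Open {North, East}: P→North 7·11=77, Q→East 2·7=14, R→East 3·9=27.
Loads: North carries 11/15, East carries 16/24. Service 118; fixed 122; total 240.
Next best feasible plan costs 341.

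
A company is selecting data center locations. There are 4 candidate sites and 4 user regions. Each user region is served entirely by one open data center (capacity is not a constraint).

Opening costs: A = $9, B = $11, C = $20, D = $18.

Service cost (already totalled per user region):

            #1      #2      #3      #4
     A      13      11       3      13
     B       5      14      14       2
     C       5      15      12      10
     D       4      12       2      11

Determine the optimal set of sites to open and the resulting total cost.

Open A and B; minimum total cost 41.

For any fixed open set, each user region goes to its cheapest open site; total = fixed + service.
{A, B}: #1→B 5, #2→A 11, #3→A 3, #4→B 2. Service 21; fixed 20; total 41.
{B}: service 35 + fixed 11 = 46
{D}: #1→D 4, #2→D 12, #3→D 2, #4→D 11. Service 29; fixed 18; total 47.
{A, B, C, D}: #1→D 4, #2→A 11, #3→D 2, #4→B 2. Service 19; fixed 58; total 77.
(All 15 nonempty subsets were checked; A and B is lowest.)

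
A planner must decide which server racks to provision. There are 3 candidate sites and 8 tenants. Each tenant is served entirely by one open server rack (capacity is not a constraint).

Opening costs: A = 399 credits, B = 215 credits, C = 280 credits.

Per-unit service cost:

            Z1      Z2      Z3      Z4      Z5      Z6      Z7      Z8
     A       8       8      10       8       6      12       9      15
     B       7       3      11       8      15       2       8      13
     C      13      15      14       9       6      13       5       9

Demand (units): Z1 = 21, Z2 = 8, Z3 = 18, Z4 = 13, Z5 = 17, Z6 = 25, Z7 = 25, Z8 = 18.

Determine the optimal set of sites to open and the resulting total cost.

For any fixed open set, each tenant goes to its cheapest open site; total = fixed + service.
{B, C}: Z1→B 7·21=147, Z2→B 3·8=24, Z3→B 11·18=198, Z4→B 8·13=104, Z5→C 6·17=102, Z6→B 2·25=50, Z7→C 5·25=125, Z8→C 9·18=162. Service 912; fixed 495; total 1407.
{B}: service 1212 + fixed 215 = 1427
{A, B}: service 1041 + fixed 614 = 1655
{A, B, C}: Z1→B 7·21=147, Z2→B 3·8=24, Z3→A 10·18=180, Z4→A 8·13=104, Z5→A 6·17=102, Z6→B 2·25=50, Z7→C 5·25=125, Z8→C 9·18=162. Service 894; fixed 894; total 1788.
No other subset beats 1407.

Open B and C; minimum total cost 1407.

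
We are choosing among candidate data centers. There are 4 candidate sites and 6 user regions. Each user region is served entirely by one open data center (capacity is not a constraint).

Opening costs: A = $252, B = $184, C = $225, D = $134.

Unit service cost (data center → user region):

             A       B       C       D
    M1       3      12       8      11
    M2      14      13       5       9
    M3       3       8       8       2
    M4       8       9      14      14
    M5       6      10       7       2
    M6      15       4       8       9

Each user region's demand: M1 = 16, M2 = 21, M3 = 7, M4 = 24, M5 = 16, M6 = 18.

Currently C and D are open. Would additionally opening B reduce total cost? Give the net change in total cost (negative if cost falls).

Yes — net change −8 (cost falls by 8).

Current service cost with {C, D}: 759.
Adding B: each user region re-picks its cheapest; new service cost 567, saving 192.
Extra fixed cost: 184. Net change = 184 − 192 = -8.
(Totals: 1118 → 1110.)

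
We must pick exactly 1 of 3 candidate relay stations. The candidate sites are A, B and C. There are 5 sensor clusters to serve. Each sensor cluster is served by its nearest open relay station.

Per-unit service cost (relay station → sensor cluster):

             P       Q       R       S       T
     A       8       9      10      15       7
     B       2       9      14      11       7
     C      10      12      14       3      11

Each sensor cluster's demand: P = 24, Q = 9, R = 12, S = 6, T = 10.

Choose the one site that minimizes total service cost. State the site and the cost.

With exactly 1 open, each sensor cluster uses its cheapest among the chosen.
{B}: P→B 2·24=48, Q→B 9·9=81, R→B 14·12=168, S→B 11·6=66, T→B 7·10=70. Service cost 433.
{A}: service cost 553
{C}: service cost 644
Among all 3 size-1 choices, {B} is lowest.

Choose B only; total service cost 433.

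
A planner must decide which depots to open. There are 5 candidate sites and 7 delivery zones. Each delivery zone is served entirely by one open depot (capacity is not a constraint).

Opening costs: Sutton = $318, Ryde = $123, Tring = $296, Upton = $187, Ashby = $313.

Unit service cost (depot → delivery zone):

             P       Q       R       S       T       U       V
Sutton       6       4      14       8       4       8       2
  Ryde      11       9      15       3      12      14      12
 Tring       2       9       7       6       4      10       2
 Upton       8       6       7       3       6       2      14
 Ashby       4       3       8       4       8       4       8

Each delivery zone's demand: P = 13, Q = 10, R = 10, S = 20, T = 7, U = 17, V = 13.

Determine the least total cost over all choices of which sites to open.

Minimum total cost: 739

For any fixed open set, each delivery zone goes to its cheapest open site; total = fixed + service.
{Upton}: P→Upton 8·13=104, Q→Upton 6·10=60, R→Upton 7·10=70, S→Upton 3·20=60, T→Upton 6·7=42, U→Upton 2·17=34, V→Upton 14·13=182. Service 552; fixed 187; total 739.
{Ashby}: service 470 + fixed 313 = 783
{Tring, Upton}: service 304 + fixed 483 = 787
{Sutton, Ryde, Tring, Upton, Ashby}: P→Tring 2·13=26, Q→Ashby 3·10=30, R→Tring 7·10=70, S→Ryde 3·20=60, T→Sutton 4·7=28, U→Upton 2·17=34, V→Sutton 2·13=26. Service 274; fixed 1237; total 1511.
No other subset beats 739.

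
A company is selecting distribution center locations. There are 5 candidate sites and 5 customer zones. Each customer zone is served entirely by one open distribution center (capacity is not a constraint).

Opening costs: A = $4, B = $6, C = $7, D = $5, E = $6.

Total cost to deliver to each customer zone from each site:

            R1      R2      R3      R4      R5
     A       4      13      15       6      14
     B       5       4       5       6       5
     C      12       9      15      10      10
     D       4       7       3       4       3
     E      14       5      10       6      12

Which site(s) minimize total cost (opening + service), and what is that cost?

For any fixed open set, each customer zone goes to its cheapest open site; total = fixed + service.
{D}: R1→D 4, R2→D 7, R3→D 3, R4→D 4, R5→D 3. Service 21; fixed 5; total 26.
{B, D}: service 18 + fixed 11 = 29
{A, D}: service 21 + fixed 9 = 30
{A, B, C, D, E}: service 18 + fixed 28 = 46
No other subset beats 26.

Open D only; minimum total cost 26.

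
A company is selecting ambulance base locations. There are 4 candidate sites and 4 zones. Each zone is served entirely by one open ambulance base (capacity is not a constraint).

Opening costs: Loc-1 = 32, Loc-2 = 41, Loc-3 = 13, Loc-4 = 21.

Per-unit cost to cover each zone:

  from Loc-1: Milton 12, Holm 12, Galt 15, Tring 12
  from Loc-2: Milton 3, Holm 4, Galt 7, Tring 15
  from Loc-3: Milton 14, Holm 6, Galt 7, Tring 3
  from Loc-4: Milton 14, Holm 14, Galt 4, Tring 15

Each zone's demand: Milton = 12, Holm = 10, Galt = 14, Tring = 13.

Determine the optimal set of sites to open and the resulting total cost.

For any fixed open set, each zone goes to its cheapest open site; total = fixed + service.
{Loc-2, Loc-3, Loc-4}: Milton→Loc-2 3·12=36, Holm→Loc-2 4·10=40, Galt→Loc-4 4·14=56, Tring→Loc-3 3·13=39. Service 171; fixed 75; total 246.
{Loc-2, Loc-3}: service 213 + fixed 54 = 267
{Loc-1, Loc-2, Loc-3, Loc-4}: Milton→Loc-2 3·12=36, Holm→Loc-2 4·10=40, Galt→Loc-4 4·14=56, Tring→Loc-3 3·13=39. Service 171; fixed 107; total 278.
{Loc-3}: service 365 + fixed 13 = 378
(All 15 nonempty subsets were checked; Loc-2, Loc-3 and Loc-4 is lowest.)

Open Loc-2, Loc-3 and Loc-4; minimum total cost 246.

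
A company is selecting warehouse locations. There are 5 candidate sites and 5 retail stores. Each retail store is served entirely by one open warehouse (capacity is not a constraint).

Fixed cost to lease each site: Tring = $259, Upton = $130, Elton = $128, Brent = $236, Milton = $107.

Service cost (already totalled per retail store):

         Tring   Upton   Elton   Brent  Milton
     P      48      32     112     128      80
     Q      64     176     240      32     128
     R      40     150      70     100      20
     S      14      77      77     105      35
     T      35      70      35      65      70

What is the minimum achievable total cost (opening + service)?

Minimum total cost: 440

For any fixed open set, each retail store goes to its cheapest open site; total = fixed + service.
{Milton}: P→Milton 80, Q→Milton 128, R→Milton 20, S→Milton 35, T→Milton 70. Service 333; fixed 107; total 440.
{Tring}: service 201 + fixed 259 = 460
{Upton, Milton}: P→Upton 32, Q→Milton 128, R→Milton 20, S→Milton 35, T→Upton 70. Service 285; fixed 237; total 522.
{Tring, Upton, Elton, Brent, Milton}: P→Upton 32, Q→Brent 32, R→Milton 20, S→Tring 14, T→Tring 35. Service 133; fixed 860; total 993.
No other subset beats 440.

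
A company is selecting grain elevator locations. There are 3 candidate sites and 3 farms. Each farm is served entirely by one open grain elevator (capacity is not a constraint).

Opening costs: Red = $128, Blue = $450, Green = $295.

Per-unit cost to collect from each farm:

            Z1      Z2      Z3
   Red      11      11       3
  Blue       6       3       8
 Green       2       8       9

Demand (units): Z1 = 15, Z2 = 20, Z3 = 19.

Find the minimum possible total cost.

For any fixed open set, each farm goes to its cheapest open site; total = fixed + service.
{Red}: Z1→Red 11·15=165, Z2→Red 11·20=220, Z3→Red 3·19=57. Service 442; fixed 128; total 570.
{Green}: Z1→Green 2·15=30, Z2→Green 8·20=160, Z3→Green 9·19=171. Service 361; fixed 295; total 656.
{Red, Green}: Z1→Green 2·15=30, Z2→Green 8·20=160, Z3→Red 3·19=57. Service 247; fixed 423; total 670.
{Red, Blue, Green}: Z1→Green 2·15=30, Z2→Blue 3·20=60, Z3→Red 3·19=57. Service 147; fixed 873; total 1020.
No other subset beats 570.

Minimum total cost: 570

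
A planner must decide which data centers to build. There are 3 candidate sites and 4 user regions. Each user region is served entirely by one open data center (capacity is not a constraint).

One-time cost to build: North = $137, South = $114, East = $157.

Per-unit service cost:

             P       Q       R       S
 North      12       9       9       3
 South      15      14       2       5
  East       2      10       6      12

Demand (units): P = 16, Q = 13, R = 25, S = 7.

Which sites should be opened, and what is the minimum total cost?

For any fixed open set, each user region goes to its cheapest open site; total = fixed + service.
{South, East}: P→East 2·16=32, Q→East 10·13=130, R→South 2·25=50, S→South 5·7=35. Service 247; fixed 271; total 518.
{East}: service 396 + fixed 157 = 553
{North, East}: P→East 2·16=32, Q→North 9·13=117, R→East 6·25=150, S→North 3·7=21. Service 320; fixed 294; total 614.
{North, South, East}: P→East 2·16=32, Q→North 9·13=117, R→South 2·25=50, S→North 3·7=21. Service 220; fixed 408; total 628.
No other subset beats 518.

Open South and East; minimum total cost 518.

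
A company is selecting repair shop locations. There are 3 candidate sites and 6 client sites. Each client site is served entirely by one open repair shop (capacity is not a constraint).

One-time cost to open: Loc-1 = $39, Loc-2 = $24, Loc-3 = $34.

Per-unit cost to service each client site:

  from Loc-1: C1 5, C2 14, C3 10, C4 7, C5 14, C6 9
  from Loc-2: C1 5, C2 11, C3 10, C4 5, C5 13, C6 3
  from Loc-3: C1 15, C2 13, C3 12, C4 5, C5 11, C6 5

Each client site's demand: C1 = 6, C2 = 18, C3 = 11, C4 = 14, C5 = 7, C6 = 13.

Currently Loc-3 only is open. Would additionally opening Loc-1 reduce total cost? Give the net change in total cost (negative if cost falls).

Yes — net change −43 (cost falls by 43).

Current service cost with {Loc-3}: 668.
Adding Loc-1: each client site re-picks its cheapest; new service cost 586, saving 82.
Extra fixed cost: 39. Net change = 39 − 82 = -43.
(Totals: 702 → 659.)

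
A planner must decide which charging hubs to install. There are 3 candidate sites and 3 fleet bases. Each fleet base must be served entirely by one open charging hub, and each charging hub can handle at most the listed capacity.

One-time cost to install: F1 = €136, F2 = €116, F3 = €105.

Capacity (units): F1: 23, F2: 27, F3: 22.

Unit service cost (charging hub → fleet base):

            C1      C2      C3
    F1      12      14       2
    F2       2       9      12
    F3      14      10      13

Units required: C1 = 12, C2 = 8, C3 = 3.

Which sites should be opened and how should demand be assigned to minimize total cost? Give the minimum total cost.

Open {F2}: C1→F2 2·12=24, C2→F2 9·8=72, C3→F2 12·3=36.
Loads: F2 carries 23/27. Service 132; fixed 116; total 248.
Next best feasible plan costs 353.

Minimum total cost: 248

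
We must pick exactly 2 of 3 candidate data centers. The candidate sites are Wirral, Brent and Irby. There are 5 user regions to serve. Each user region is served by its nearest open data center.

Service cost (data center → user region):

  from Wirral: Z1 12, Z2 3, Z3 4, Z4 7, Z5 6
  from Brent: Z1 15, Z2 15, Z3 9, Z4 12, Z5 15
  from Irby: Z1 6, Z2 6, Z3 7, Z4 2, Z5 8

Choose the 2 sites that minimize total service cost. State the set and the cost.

With exactly 2 open, each user region uses its cheapest among the chosen.
{Wirral, Irby}: Z1→Irby 6, Z2→Wirral 3, Z3→Wirral 4, Z4→Irby 2, Z5→Wirral 6. Service cost 21.
{Brent, Irby}: service cost 29
{Wirral, Brent}: service cost 32
Among all 3 size-2 choices, {Wirral, Irby} is lowest.

Choose Wirral and Irby; total service cost 21.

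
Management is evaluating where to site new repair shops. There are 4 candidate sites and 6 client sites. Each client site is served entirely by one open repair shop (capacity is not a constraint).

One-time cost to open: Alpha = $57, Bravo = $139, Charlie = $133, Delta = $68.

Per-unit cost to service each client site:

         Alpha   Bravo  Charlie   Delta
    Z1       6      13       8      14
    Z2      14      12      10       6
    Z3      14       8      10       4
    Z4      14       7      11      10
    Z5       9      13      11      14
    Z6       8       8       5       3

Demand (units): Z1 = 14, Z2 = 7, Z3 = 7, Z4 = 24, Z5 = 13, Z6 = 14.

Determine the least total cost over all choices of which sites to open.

Minimum total cost: 678

For any fixed open set, each client site goes to its cheapest open site; total = fixed + service.
{Alpha, Delta}: Z1→Alpha 6·14=84, Z2→Delta 6·7=42, Z3→Delta 4·7=28, Z4→Delta 10·24=240, Z5→Alpha 9·13=117, Z6→Delta 3·14=42. Service 553; fixed 125; total 678.
{Alpha, Bravo, Delta}: service 481 + fixed 264 = 745
{Delta}: service 730 + fixed 68 = 798
{Alpha, Bravo, Charlie, Delta}: Z1→Alpha 6·14=84, Z2→Delta 6·7=42, Z3→Delta 4·7=28, Z4→Bravo 7·24=168, Z5→Alpha 9·13=117, Z6→Delta 3·14=42. Service 481; fixed 397; total 878.
(All 15 nonempty subsets were checked; Alpha and Delta is lowest.)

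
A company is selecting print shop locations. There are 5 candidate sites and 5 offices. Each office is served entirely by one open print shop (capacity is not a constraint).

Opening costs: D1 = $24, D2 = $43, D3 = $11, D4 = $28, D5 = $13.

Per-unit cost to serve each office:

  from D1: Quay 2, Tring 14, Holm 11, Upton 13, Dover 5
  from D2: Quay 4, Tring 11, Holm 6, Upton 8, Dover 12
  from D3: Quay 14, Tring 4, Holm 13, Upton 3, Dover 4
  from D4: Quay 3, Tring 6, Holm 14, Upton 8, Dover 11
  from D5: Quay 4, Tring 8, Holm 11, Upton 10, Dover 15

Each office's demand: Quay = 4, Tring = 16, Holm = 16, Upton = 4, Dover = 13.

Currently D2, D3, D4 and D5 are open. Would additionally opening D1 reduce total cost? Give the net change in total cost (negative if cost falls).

No — net change +20 (cost rises by 20).

Current service cost with {D2, D3, D4, D5}: 236.
Adding D1: each office re-picks its cheapest; new service cost 232, saving 4.
Extra fixed cost: 24. Net change = 24 − 4 = 20.
(Totals: 331 → 351.)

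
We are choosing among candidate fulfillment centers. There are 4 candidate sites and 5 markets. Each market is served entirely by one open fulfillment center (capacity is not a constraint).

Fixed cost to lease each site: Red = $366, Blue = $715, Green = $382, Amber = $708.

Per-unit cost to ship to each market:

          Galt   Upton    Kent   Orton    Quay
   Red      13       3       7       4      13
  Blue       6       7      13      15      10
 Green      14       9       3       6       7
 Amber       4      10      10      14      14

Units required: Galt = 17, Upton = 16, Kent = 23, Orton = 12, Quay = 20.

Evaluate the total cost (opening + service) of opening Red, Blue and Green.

Total cost: 1870

Each market is assigned to its cheapest site among the open ones.
{Red, Blue, Green}: Galt→Blue 6·17=102, Upton→Red 3·16=48, Kent→Green 3·23=69, Orton→Red 4·12=48, Quay→Green 7·20=140. Service 407; fixed 1463; total 1870.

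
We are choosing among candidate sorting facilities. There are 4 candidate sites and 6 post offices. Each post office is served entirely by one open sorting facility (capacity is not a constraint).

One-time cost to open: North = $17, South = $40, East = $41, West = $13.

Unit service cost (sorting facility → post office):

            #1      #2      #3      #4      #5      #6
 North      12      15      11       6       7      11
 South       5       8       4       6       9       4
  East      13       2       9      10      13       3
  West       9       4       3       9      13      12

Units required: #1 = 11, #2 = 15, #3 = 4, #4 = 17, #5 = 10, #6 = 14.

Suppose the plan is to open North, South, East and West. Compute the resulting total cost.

Total cost: 422

Each post office is assigned to its cheapest site among the open ones.
{North, South, East, West}: #1→South 5·11=55, #2→East 2·15=30, #3→West 3·4=12, #4→North 6·17=102, #5→North 7·10=70, #6→East 3·14=42. Service 311; fixed 111; total 422.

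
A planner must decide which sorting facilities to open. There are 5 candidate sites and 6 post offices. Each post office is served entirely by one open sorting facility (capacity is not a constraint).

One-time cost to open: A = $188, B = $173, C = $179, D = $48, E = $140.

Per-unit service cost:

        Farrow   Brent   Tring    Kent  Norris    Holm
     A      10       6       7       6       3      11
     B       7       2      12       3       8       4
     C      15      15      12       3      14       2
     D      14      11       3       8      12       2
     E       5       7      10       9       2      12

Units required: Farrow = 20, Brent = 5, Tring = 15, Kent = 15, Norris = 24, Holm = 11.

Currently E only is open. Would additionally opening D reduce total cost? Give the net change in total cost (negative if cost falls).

Yes — net change −182 (cost falls by 182).

Current service cost with {E}: 600.
Adding D: each post office re-picks its cheapest; new service cost 370, saving 230.
Extra fixed cost: 48. Net change = 48 − 230 = -182.
(Totals: 740 → 558.)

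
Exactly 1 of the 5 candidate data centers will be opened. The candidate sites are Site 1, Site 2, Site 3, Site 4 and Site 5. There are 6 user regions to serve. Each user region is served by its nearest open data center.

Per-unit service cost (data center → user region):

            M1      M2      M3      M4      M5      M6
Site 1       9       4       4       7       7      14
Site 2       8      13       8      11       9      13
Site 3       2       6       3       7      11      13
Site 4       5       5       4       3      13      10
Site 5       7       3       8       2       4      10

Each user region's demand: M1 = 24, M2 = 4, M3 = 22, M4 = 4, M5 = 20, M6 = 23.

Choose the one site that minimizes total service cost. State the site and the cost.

With exactly 1 open, each user region uses its cheapest among the chosen.
{Site 5}: M1→Site 5 7·24=168, M2→Site 5 3·4=12, M3→Site 5 8·22=176, M4→Site 5 2·4=8, M5→Site 5 4·20=80, M6→Site 5 10·23=230. Service cost 674.
{Site 3}: service cost 685
{Site 4}: service cost 730
Among all 5 size-1 choices, {Site 5} is lowest.

Choose Site 5 only; total service cost 674.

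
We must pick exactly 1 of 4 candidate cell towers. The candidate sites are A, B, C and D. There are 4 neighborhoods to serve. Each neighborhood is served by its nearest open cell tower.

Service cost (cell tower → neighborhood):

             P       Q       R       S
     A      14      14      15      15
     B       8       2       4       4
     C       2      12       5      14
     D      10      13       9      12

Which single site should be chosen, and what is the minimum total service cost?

Choose B only; total service cost 18.

With exactly 1 open, each neighborhood uses its cheapest among the chosen.
{B}: P→B 8, Q→B 2, R→B 4, S→B 4. Service cost 18.
{C}: service cost 33
{D}: service cost 44
Among all 4 size-1 choices, {B} is lowest.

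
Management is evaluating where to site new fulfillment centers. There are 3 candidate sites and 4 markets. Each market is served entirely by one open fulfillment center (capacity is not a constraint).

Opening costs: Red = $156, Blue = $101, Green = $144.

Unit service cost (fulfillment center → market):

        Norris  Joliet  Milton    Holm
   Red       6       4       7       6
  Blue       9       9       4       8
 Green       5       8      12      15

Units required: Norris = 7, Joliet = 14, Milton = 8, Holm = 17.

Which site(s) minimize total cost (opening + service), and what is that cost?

For any fixed open set, each market goes to its cheapest open site; total = fixed + service.
{Red}: Norris→Red 6·7=42, Joliet→Red 4·14=56, Milton→Red 7·8=56, Holm→Red 6·17=102. Service 256; fixed 156; total 412.
{Blue}: service 357 + fixed 101 = 458
{Red, Blue}: service 232 + fixed 257 = 489
{Red, Blue, Green}: service 225 + fixed 401 = 626
No other subset beats 412.

Open Red only; minimum total cost 412.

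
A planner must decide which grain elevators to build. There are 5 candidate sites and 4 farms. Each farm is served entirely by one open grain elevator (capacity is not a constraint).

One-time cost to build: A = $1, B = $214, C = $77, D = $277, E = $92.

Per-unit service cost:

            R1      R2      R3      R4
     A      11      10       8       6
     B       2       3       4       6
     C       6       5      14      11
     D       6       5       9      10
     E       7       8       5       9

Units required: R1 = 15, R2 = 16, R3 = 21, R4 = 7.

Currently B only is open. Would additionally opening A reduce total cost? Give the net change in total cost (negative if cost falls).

Current service cost with {B}: 204.
Adding A: each farm re-picks its cheapest; new service cost 204, saving 0.
Extra fixed cost: 1. Net change = 1 − 0 = 1.
(Totals: 418 → 419.)

No — net change +1 (cost rises by 1).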